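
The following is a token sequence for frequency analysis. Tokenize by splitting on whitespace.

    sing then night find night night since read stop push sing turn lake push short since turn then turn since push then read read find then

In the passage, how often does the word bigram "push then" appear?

1

Scanning the 25 overlapping bigram windows for "push then":
  position 21–22: push then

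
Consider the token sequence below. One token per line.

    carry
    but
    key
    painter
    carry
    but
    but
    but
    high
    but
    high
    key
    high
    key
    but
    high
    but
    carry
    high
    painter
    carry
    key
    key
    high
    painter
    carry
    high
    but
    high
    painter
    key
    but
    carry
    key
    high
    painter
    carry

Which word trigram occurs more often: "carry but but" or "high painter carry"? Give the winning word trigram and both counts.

"carry but but": 1 occurrence
"high painter carry": 3 occurrences

"high painter carry" (3 vs 1)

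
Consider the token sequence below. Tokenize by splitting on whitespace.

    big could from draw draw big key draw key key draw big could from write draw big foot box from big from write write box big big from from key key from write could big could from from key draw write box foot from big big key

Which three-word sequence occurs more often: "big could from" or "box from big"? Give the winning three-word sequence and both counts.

"big could from": 3 occurrences
"box from big": 1 occurrence

"big could from" (3 vs 1)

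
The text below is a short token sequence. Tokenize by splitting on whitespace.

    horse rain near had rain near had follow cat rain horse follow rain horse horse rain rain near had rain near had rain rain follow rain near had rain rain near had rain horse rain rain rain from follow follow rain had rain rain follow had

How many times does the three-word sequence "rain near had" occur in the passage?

6

Scanning the 44 overlapping trigram windows for "rain near had":
  position 2–4: rain near had
  position 5–7: rain near had
  position 17–19: rain near had
  position 20–22: rain near had
  position 26–28: rain near had
  position 30–32: rain near had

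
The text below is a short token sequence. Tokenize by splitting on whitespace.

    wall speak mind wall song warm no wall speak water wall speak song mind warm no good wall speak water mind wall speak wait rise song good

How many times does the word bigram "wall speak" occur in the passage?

5

Scanning the 26 overlapping bigram windows for "wall speak":
  position 1–2: wall speak
  position 8–9: wall speak
  position 11–12: wall speak
  position 18–19: wall speak
  position 22–23: wall speak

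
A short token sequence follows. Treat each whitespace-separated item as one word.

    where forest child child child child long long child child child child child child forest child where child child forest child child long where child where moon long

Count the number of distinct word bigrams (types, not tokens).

12

28 tokens → 27 bigram windows in total.
Repeated bigrams (each contributes count−1 duplicates):
  child child: 10
  forest child: 3
  child forest: 2
  child long: 2
  child where: 2
  where child: 2
15 duplicate windows → 27 − 15 = 12 distinct.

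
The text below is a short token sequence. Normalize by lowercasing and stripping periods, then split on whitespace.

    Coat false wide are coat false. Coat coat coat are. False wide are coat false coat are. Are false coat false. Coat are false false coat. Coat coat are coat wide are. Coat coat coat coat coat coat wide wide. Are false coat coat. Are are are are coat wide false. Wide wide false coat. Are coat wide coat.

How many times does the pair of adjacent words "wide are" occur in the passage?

Scanning the 58 overlapping bigram windows for "wide are":
  position 3–4: wide are
  position 12–13: wide are
  position 31–32: wide are
  position 40–41: wide are

4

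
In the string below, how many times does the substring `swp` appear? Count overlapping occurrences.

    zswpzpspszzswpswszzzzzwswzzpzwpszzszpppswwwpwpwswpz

Sliding a length-3 window over the 51 characters (49 positions):
  position 2–4: swp
  position 12–14: swp
  position 48–50: swp

3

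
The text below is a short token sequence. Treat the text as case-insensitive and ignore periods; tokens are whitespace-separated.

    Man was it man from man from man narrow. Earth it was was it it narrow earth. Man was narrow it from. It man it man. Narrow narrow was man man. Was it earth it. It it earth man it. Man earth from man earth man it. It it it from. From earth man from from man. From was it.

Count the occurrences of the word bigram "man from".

4

Scanning the 59 overlapping bigram windows for "man from":
  position 4–5: man from
  position 6–7: man from
  position 54–55: man from
  position 57–58: man from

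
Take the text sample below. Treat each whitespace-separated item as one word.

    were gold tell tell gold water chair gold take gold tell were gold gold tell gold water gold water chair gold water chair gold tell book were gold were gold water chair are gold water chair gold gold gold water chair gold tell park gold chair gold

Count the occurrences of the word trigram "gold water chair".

6

Scanning the 45 overlapping trigram windows for "gold water chair":
  position 5–7: gold water chair
  position 18–20: gold water chair
  position 21–23: gold water chair
  position 30–32: gold water chair
  position 34–36: gold water chair
  position 39–41: gold water chair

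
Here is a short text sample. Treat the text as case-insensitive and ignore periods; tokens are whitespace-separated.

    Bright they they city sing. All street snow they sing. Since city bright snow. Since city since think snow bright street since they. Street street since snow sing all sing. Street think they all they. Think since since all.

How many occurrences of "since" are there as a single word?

7

Scanning the 39 tokens for "since":
  position 11: since
  position 15: since
  position 17: since
  position 22: since
  position 26: since
  position 37: since
  position 38: since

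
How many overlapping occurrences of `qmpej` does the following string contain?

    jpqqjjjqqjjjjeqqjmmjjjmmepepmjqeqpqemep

Sliding a length-5 window over the 39 characters (35 positions):
  (no match at any position)

0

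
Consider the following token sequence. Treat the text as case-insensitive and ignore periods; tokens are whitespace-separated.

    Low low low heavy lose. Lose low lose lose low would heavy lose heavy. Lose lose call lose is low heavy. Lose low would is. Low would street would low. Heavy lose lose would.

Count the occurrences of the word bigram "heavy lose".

Scanning the 33 overlapping bigram windows for "heavy lose":
  position 4–5: heavy lose
  position 12–13: heavy lose
  position 14–15: heavy lose
  position 21–22: heavy lose
  position 31–32: heavy lose

5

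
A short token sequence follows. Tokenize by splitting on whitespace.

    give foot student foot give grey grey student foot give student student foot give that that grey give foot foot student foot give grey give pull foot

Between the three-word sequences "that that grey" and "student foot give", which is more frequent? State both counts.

"student foot give" (4 vs 1)

"that that grey": 1 occurrence
"student foot give": 4 occurrences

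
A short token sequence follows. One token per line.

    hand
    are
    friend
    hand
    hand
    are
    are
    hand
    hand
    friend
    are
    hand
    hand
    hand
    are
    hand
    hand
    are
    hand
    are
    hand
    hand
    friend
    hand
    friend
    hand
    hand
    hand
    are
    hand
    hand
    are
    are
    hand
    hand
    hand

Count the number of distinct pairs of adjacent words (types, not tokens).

36 tokens → 35 bigram windows in total.
Repeated bigrams (each contributes count−1 duplicates):
  hand hand: 11
  are hand: 7
  hand are: 7
  friend hand: 3
  hand friend: 3
  are are: 2
27 duplicate windows → 35 − 27 = 8 distinct.

8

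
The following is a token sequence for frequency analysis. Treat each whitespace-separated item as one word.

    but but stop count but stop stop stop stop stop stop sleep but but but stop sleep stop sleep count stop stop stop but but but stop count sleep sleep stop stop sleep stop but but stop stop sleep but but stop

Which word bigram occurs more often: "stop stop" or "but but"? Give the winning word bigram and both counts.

"stop stop": 9 occurrences
"but but": 7 occurrences

"stop stop" (9 vs 7)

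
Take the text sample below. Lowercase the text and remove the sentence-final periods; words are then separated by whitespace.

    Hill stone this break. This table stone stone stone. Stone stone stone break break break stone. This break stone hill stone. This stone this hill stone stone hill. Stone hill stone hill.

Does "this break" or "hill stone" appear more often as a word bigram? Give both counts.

"hill stone" (5 vs 2)

"this break": 2 occurrences
"hill stone": 5 occurrences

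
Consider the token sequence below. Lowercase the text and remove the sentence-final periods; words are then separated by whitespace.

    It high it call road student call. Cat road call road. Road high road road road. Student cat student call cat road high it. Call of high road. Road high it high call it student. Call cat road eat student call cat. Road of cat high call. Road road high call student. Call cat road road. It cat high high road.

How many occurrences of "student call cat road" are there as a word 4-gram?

Scanning the 58 overlapping 4-gram windows for "student call cat road":
  position 6–9: student call cat road
  position 19–22: student call cat road
  position 35–38: student call cat road
  position 40–43: student call cat road
  position 52–55: student call cat road

5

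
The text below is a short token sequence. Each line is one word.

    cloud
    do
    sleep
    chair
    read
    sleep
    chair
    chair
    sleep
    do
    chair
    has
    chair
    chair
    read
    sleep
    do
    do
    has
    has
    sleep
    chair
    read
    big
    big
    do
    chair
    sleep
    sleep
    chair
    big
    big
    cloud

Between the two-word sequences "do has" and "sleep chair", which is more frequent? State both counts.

"sleep chair" (4 vs 1)

"do has": 1 occurrence
"sleep chair": 4 occurrences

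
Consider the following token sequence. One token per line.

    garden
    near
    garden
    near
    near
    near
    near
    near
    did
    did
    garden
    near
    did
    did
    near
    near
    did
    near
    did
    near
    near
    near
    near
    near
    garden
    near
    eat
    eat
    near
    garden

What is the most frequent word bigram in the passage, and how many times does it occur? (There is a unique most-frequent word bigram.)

"near near", 9 times

Bigram frequencies (highest first):
  near near: 9
  garden near: 4
  near did: 4
  near garden: 3
  did near: 3
  did did: 2
  … (4 more, each ≤ 1)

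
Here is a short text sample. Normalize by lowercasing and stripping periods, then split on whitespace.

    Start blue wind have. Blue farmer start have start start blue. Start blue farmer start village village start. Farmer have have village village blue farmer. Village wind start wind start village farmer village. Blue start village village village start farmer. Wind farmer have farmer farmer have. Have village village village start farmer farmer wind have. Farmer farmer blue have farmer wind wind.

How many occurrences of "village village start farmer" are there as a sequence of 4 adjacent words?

Scanning the 59 overlapping 4-gram windows for "village village start farmer":
  position 16–19: village village start farmer
  position 37–40: village village start farmer
  position 49–52: village village start farmer

3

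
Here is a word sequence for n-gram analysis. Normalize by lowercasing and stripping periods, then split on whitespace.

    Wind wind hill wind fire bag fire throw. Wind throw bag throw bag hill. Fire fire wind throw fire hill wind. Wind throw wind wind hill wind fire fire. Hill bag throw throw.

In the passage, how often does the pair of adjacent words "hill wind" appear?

3

Scanning the 32 overlapping bigram windows for "hill wind":
  position 3–4: hill wind
  position 20–21: hill wind
  position 26–27: hill wind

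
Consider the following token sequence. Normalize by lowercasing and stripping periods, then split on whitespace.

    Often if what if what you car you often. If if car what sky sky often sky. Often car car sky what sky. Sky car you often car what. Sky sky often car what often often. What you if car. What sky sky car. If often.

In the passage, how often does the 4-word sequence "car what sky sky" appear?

3

Scanning the 43 overlapping 4-gram windows for "car what sky sky":
  position 12–15: car what sky sky
  position 28–31: car what sky sky
  position 40–43: car what sky sky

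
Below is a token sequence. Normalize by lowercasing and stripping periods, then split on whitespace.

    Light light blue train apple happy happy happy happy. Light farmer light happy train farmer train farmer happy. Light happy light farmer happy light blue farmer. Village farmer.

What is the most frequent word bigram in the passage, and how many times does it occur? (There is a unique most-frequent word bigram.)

"happy light", 4 times

Bigram frequencies (highest first):
  happy light: 4
  happy happy: 3
  light blue: 2
  light farmer: 2
  light happy: 2
  train farmer: 2
  … (11 more, each ≤ 2)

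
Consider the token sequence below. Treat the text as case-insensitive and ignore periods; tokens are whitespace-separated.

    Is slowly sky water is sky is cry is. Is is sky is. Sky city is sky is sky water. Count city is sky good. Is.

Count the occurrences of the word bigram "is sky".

6

Scanning the 25 overlapping bigram windows for "is sky":
  position 5–6: is sky
  position 11–12: is sky
  position 13–14: is sky
  position 16–17: is sky
  position 18–19: is sky
  position 23–24: is sky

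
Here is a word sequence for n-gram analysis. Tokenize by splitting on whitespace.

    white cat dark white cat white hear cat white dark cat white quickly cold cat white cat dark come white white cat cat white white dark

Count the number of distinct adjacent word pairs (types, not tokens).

26 tokens → 25 bigram windows in total.
Repeated bigrams (each contributes count−1 duplicates):
  cat white: 5
  white cat: 4
  cat dark: 2
  white dark: 2
  white white: 2
10 duplicate windows → 25 − 10 = 15 distinct.

15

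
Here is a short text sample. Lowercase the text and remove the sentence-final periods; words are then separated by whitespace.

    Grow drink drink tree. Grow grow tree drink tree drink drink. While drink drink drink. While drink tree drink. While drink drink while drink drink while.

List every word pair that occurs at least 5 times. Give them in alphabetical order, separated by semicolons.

drink drink; drink while

Bigram counts meeting the condition (at least 5 times):
  drink drink: 6
  drink while: 5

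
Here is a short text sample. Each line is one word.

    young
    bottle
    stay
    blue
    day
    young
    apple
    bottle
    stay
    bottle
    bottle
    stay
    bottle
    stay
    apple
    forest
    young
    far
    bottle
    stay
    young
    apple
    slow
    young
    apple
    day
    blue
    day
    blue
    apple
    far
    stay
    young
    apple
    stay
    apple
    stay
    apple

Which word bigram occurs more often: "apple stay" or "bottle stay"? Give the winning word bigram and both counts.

"bottle stay" (5 vs 2)

"apple stay": 2 occurrences
"bottle stay": 5 occurrences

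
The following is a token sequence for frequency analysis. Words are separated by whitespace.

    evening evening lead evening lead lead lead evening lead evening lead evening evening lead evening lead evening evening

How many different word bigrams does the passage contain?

18 tokens → 17 bigram windows in total.
Repeated bigrams (each contributes count−1 duplicates):
  evening lead: 6
  lead evening: 6
  evening evening: 3
  lead lead: 2
13 duplicate windows → 17 − 13 = 4 distinct.

4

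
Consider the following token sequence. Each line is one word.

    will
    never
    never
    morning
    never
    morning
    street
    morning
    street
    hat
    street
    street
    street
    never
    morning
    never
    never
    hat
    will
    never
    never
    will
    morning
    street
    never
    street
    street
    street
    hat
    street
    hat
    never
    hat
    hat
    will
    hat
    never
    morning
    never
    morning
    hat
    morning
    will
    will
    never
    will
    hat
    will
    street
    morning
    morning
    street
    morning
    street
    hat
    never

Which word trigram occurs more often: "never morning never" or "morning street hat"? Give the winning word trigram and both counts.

"never morning never" (3 vs 2)

"never morning never": 3 occurrences
"morning street hat": 2 occurrences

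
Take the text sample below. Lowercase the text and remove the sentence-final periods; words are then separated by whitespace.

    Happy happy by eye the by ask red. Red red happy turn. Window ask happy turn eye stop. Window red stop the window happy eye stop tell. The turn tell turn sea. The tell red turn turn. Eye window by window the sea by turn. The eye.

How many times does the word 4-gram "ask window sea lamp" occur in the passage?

0

Scanning the 44 overlapping 4-gram windows for "ask window sea lamp":
  (none found)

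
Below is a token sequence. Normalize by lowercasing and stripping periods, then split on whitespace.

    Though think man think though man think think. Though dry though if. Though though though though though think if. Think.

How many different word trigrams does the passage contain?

20 tokens → 18 trigram windows in total.
Repeated trigrams (each contributes count−1 duplicates):
  though though though: 3
2 duplicate windows → 18 − 2 = 16 distinct.

16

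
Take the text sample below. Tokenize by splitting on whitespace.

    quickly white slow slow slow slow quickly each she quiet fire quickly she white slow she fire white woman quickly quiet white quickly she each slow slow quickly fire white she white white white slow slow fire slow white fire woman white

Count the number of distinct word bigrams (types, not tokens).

30

42 tokens → 41 bigram windows in total.
Repeated bigrams (each contributes count−1 duplicates):
  slow slow: 5
  white slow: 3
  fire white: 2
  quickly she: 2
  she white: 2
  slow quickly: 2
  white white: 2
11 duplicate windows → 41 − 11 = 30 distinct.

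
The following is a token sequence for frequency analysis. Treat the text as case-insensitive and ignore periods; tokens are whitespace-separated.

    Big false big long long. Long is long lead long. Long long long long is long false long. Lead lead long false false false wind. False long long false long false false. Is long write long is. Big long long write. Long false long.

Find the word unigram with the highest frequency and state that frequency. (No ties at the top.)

"long", 21 times

Unigram frequencies (highest first):
  long: 21
  false: 10
  is: 4
  big: 3
  lead: 3
  write: 2
  … (1 more, each ≤ 1)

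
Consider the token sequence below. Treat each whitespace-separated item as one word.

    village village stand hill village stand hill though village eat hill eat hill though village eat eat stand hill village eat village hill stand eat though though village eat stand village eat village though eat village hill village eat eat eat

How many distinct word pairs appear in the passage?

20

41 tokens → 40 bigram windows in total.
Repeated bigrams (each contributes count−1 duplicates):
  village eat: 6
  eat eat: 3
  eat village: 3
  hill village: 3
  stand hill: 3
  though village: 3
  eat hill: 2
  eat stand: 2
  … (3 more repeated)
20 duplicate windows → 40 − 20 = 20 distinct.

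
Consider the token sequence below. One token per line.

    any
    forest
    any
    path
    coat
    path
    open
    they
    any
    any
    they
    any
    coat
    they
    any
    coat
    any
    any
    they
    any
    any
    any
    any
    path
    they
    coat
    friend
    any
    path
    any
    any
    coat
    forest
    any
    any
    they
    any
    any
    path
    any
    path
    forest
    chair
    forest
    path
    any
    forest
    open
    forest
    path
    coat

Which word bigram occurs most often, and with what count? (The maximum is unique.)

"any any", 8 times

Bigram frequencies (highest first):
  any any: 8
  any path: 5
  they any: 5
  any they: 3
  any coat: 3
  path any: 3
  … (19 more, each ≤ 2)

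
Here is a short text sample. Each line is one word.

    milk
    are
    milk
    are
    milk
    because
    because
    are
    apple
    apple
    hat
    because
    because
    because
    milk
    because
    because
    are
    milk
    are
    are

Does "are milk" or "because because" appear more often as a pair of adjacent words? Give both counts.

"because because" (4 vs 3)

"are milk": 3 occurrences
"because because": 4 occurrences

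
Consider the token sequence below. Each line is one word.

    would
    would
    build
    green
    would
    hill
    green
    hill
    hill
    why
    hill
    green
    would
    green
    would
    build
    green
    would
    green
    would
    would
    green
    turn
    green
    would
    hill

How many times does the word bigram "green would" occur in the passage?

Scanning the 25 overlapping bigram windows for "green would":
  position 4–5: green would
  position 12–13: green would
  position 14–15: green would
  position 17–18: green would
  position 19–20: green would
  position 24–25: green would

6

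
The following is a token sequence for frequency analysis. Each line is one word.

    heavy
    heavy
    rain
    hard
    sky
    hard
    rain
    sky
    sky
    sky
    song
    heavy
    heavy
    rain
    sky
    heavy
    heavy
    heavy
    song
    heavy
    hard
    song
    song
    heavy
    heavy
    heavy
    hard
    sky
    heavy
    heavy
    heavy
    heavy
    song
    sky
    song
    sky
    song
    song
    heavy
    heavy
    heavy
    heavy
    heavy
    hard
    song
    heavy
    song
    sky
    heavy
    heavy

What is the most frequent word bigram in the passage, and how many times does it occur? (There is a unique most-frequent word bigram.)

"heavy heavy", 14 times

Bigram frequencies (highest first):
  heavy heavy: 14
  song heavy: 5
  sky song: 3
  sky heavy: 3
  heavy song: 3
  heavy hard: 3
  … (10 more, each ≤ 3)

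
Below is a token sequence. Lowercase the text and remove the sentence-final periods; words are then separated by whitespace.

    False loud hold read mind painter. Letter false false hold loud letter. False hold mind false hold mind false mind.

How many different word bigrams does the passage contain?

14

20 tokens → 19 bigram windows in total.
Repeated bigrams (each contributes count−1 duplicates):
  false hold: 3
  hold mind: 2
  letter false: 2
  mind false: 2
5 duplicate windows → 19 − 5 = 14 distinct.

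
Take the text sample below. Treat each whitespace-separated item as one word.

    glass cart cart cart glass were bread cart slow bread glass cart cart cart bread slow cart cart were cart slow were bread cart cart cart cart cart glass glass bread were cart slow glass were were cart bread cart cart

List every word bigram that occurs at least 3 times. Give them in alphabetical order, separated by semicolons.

Bigram counts meeting the condition (at least 3 times):
  bread cart: 3
  cart cart: 10
  cart slow: 3
  were cart: 3

bread cart; cart cart; cart slow; were cart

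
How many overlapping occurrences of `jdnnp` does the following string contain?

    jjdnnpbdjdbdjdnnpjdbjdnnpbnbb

3

Sliding a length-5 window over the 29 characters (25 positions):
  position 2–6: jdnnp
  position 13–17: jdnnp
  position 21–25: jdnnp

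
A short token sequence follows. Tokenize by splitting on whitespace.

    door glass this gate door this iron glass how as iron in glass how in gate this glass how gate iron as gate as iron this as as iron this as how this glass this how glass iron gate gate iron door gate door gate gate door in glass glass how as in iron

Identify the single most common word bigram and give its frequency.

Bigram frequencies (highest first):
  glass how: 4
  gate door: 3
  as iron: 3
  glass this: 2
  how as: 2
  in glass: 2
  … (31 more, each ≤ 2)

"glass how", 4 times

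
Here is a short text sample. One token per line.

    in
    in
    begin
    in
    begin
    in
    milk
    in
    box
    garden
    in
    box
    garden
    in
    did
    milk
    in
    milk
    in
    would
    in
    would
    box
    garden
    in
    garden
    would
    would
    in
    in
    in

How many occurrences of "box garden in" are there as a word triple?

3

Scanning the 29 overlapping trigram windows for "box garden in":
  position 9–11: box garden in
  position 12–14: box garden in
  position 23–25: box garden in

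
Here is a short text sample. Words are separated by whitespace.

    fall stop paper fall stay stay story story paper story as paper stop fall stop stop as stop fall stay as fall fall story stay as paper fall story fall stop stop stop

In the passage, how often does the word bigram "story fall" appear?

Scanning the 32 overlapping bigram windows for "story fall":
  position 29–30: story fall

1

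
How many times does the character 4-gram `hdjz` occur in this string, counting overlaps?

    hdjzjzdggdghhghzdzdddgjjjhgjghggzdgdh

Sliding a length-4 window over the 37 characters (34 positions):
  position 1–4: hdjz

1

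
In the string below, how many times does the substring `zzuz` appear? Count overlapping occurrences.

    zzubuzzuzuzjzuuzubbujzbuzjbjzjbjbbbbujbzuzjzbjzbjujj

Sliding a length-4 window over the 52 characters (49 positions):
  position 6–9: zzuz

1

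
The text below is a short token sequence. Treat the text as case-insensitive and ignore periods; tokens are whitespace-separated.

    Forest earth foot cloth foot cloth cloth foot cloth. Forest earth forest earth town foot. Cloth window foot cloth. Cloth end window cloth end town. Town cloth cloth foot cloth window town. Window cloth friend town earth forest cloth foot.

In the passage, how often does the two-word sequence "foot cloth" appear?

6

Scanning the 39 overlapping bigram windows for "foot cloth":
  position 3–4: foot cloth
  position 5–6: foot cloth
  position 8–9: foot cloth
  position 15–16: foot cloth
  position 18–19: foot cloth
  position 29–30: foot cloth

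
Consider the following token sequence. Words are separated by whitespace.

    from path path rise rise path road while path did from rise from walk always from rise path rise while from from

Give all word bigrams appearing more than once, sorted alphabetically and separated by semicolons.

Bigram counts meeting the condition (more than once):
  from rise: 2
  path rise: 2
  rise path: 2

from rise; path rise; rise path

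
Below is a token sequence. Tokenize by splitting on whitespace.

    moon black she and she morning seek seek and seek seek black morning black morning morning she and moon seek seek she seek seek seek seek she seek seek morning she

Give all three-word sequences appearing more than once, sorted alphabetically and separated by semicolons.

Trigram counts meeting the condition (more than once):
  seek seek seek: 2
  seek seek she: 2
  seek she seek: 2
  she seek seek: 2

seek seek seek; seek seek she; seek she seek; she seek seek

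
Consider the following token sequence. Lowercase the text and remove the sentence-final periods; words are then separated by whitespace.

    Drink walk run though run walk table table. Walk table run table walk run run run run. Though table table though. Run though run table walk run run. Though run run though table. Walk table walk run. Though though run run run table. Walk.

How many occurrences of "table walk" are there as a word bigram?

6

Scanning the 43 overlapping bigram windows for "table walk":
  position 8–9: table walk
  position 12–13: table walk
  position 25–26: table walk
  position 33–34: table walk
  position 35–36: table walk
  position 43–44: table walk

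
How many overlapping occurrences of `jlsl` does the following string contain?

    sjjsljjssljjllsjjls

0

Sliding a length-4 window over the 19 characters (16 positions):
  (no match at any position)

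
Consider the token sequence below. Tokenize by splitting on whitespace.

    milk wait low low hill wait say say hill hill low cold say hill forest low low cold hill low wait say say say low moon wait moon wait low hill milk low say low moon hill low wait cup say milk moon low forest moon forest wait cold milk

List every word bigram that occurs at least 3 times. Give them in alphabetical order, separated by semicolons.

Bigram counts meeting the condition (at least 3 times):
  hill low: 3
  say say: 3

hill low; say say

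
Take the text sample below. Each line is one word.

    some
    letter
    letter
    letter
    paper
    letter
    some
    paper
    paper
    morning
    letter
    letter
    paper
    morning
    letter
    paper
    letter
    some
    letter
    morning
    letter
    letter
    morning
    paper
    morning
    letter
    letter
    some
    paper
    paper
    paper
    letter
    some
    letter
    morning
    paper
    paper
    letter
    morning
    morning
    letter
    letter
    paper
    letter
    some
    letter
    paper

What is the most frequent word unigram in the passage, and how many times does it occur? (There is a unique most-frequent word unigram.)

"letter", 20 times

Unigram frequencies (highest first):
  letter: 20
  paper: 13
  morning: 8
  some: 6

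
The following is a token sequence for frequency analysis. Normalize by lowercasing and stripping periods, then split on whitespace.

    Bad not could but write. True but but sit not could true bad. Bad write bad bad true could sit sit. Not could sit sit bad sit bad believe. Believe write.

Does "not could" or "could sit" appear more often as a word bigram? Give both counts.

"not could": 3 occurrences
"could sit": 2 occurrences

"not could" (3 vs 2)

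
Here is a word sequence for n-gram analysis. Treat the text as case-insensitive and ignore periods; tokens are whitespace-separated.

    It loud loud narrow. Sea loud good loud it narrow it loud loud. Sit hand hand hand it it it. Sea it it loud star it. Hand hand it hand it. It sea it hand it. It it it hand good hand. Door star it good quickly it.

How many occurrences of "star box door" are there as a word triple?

Scanning the 46 overlapping trigram windows for "star box door":
  (none found)

0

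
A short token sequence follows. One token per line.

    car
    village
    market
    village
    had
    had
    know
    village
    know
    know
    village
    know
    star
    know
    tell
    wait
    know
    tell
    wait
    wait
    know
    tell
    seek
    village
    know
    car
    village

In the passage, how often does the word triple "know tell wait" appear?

Scanning the 25 overlapping trigram windows for "know tell wait":
  position 14–16: know tell wait
  position 17–19: know tell wait

2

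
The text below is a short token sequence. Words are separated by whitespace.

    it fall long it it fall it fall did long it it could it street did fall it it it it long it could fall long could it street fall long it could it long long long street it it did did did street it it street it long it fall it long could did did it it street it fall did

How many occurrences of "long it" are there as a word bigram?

Scanning the 61 overlapping bigram windows for "long it":
  position 3–4: long it
  position 10–11: long it
  position 22–23: long it
  position 31–32: long it
  position 49–50: long it

5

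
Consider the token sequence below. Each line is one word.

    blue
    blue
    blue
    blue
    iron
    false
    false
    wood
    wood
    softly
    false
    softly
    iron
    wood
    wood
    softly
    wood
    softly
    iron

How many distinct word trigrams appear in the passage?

15

19 tokens → 17 trigram windows in total.
Repeated trigrams (each contributes count−1 duplicates):
  blue blue blue: 2
  wood wood softly: 2
2 duplicate windows → 17 − 2 = 15 distinct.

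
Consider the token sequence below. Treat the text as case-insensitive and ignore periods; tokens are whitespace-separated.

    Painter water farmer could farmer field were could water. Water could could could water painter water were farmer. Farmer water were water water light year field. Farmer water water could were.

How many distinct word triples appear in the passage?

31 tokens → 29 trigram windows in total.
Repeated trigrams (each contributes count−1 duplicates):
  water water could: 2
1 duplicate windows → 29 − 1 = 28 distinct.

28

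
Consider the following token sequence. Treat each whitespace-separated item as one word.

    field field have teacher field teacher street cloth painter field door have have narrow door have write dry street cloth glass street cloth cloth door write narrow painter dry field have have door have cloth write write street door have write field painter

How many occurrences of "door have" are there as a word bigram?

4

Scanning the 42 overlapping bigram windows for "door have":
  position 11–12: door have
  position 15–16: door have
  position 33–34: door have
  position 39–40: door have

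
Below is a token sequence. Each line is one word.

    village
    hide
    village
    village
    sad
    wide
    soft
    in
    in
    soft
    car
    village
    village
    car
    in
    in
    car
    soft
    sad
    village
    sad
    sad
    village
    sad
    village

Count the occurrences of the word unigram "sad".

Scanning the 25 tokens for "sad":
  position 5: sad
  position 19: sad
  position 21: sad
  position 22: sad
  position 24: sad

5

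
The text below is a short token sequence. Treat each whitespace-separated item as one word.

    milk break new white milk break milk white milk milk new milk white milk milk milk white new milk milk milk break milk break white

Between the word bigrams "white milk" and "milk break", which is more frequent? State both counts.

"milk break" (4 vs 3)

"white milk": 3 occurrences
"milk break": 4 occurrences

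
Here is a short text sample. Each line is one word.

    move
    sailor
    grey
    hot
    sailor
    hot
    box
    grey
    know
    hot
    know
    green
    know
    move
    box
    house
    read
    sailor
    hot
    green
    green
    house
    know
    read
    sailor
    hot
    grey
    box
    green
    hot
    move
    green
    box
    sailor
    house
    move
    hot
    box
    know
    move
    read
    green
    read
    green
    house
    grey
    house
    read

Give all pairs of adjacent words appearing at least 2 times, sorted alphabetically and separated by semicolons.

green house; hot box; house read; know move; read green; read sailor; sailor hot

Bigram counts meeting the condition (at least 2 times):
  green house: 2
  hot box: 2
  house read: 2
  know move: 2
  read green: 2
  read sailor: 2
  sailor hot: 3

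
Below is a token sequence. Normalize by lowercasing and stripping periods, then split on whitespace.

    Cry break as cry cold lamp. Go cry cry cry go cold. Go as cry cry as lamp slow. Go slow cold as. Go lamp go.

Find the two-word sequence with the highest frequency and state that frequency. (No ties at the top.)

Bigram frequencies (highest first):
  cry cry: 3
  as cry: 2
  lamp go: 2
  cry break: 1
  break as: 1
  cry cold: 1
  … (15 more, each ≤ 1)

"cry cry", 3 times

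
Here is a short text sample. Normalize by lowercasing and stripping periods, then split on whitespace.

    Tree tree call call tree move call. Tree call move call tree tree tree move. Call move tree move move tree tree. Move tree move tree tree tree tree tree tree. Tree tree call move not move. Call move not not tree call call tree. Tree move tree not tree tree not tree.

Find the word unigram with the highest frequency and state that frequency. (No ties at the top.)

"tree", 26 times

Unigram frequencies (highest first):
  tree: 26
  move: 12
  call: 10
  not: 5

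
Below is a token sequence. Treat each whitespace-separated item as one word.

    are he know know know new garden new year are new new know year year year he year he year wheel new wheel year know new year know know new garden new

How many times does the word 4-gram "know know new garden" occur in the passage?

Scanning the 29 overlapping 4-gram windows for "know know new garden":
  position 4–7: know know new garden
  position 28–31: know know new garden

2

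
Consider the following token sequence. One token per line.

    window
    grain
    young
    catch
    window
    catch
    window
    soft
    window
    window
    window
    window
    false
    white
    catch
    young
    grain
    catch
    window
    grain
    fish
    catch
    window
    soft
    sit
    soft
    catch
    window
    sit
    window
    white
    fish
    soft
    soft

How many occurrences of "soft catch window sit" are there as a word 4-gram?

Scanning the 31 overlapping 4-gram windows for "soft catch window sit":
  position 26–29: soft catch window sit

1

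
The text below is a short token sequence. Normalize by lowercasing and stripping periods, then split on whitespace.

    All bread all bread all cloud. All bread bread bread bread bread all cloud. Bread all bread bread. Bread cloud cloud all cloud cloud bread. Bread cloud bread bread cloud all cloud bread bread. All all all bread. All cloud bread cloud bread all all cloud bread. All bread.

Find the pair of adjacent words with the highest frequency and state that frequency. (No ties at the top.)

"bread bread", 9 times

Bigram frequencies (highest first):
  bread bread: 9
  bread all: 8
  cloud bread: 7
  all bread: 6
  all cloud: 6
  bread cloud: 4
  … (3 more, each ≤ 3)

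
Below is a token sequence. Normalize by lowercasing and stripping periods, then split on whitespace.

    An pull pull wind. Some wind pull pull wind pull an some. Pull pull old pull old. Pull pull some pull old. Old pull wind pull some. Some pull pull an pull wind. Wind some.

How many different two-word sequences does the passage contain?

35 tokens → 34 bigram windows in total.
Repeated bigrams (each contributes count−1 duplicates):
  pull pull: 5
  pull wind: 4
  old pull: 3
  pull old: 3
  some pull: 3
  wind pull: 3
  an pull: 2
  pull an: 2
  … (2 more repeated)
19 duplicate windows → 34 − 19 = 15 distinct.

15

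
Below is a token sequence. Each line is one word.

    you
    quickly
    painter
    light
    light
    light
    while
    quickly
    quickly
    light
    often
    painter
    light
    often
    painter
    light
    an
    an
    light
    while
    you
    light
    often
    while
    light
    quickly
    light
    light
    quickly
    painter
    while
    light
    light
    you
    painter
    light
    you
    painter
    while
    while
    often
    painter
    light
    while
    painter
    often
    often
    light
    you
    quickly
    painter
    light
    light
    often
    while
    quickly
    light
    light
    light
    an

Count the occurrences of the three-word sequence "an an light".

1

Scanning the 58 overlapping trigram windows for "an an light":
  position 17–19: an an light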